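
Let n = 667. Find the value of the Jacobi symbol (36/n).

1

Pull out 2^2: since 667 ≡ 3 (mod 8), (2/667) = -1, so (2/667)^2 = +1.
Reciprocity: 9 ≡ 1 and 667 ≡ 3 (mod 4), so (9/667) = +(667/9).
Reduce top mod 9: now compute (1/9).
Reached (1/9) = 1. Collecting the sign flips along the way, the symbol is +1.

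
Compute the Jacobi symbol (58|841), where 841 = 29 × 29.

0

Pull out 2: since 841 ≡ 1 (mod 8), (2/841) = +1.
Reciprocity: 29 ≡ 1 and 841 ≡ 1 (mod 4), so (29/841) = +(841/29).
Reduce top mod 29: now compute (0/29).
Top reduces to 0: gcd > 1, so the symbol is 0.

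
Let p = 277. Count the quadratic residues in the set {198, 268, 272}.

2

(198/277) = +1 → QR.
(268/277) = +1 → QR.
(272/277) = -1 → non-residue.
Total quadratic residues among the 3: 2.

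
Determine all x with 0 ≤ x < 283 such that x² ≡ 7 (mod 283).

63, 220

Since 283 ≡ 3 (mod 4), a square root of 7 is 7^((283+1)/4) = 7^71 mod 283.
Repeated squaring: 7^2≡49, 7^4≡137, 7^8≡91, 7^16≡74, 7^32≡99, 7^64≡179 (mod 283).
7^71 = 7^(64+4+2+1) ≡ 63 (mod 283).
Check: 63² = 3969 ≡ 7 (mod 283). The two roots are 63 and 220.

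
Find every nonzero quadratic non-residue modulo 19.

2,3,8,10,12,13,14,15,18

Square k = 1,…,9 (k and 19−k give the same square):
1²=1, 2²=4, 3²=9, 4²=16, 5²≡6, 6²≡17, 7²≡11, 8²≡7, 9²≡5 (mod 19).
The residues are {1, 4, 5, 6, 7, 9, 11, 16, 17}; the non-residues are the remaining 9 nonzero classes.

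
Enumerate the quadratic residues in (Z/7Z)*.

1, 2, 4

Square k = 1,…,3 (k and 7−k give the same square):
1²=1, 2²=4, 3²≡2 (mod 7).
So the quadratic residues mod 7 are {1, 2, 4}.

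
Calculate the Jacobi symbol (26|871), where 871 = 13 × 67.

0

Pull out 2: since 871 ≡ 7 (mod 8), (2/871) = +1.
Reciprocity: 13 ≡ 1 and 871 ≡ 3 (mod 4), so (13/871) = +(871/13).
Reduce top mod 13: now compute (0/13).
Top reduces to 0: gcd > 1, so the symbol is 0.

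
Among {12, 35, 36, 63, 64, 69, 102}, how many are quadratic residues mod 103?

3

(12/103) = -1 → non-residue.
(35/103) = -1 → non-residue.
(36/103) = +1 → QR.
(63/103) = +1 → QR.
(64/103) = +1 → QR.
(69/103) = -1 → non-residue.
(102/103) = -1 → non-residue.
Total quadratic residues among the 7: 3.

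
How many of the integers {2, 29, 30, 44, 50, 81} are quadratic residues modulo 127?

5

(2/127) = +1 → QR.
(29/127) = -1 → non-residue.
(30/127) = +1 → QR.
(44/127) = +1 → QR.
(50/127) = +1 → QR.
(81/127) = +1 → QR.
Total quadratic residues among the 6: 5.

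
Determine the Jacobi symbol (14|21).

Pull out 2: since 21 ≡ 5 (mod 8), (2/21) = -1.
Reciprocity: 7 ≡ 3 and 21 ≡ 1 (mod 4), so (7/21) = +(21/7).
Reduce top mod 7: now compute (0/7).
Top reduces to 0: gcd > 1, so the symbol is 0.

0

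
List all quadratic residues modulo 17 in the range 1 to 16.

Square k = 1,…,8 (k and 17−k give the same square):
1²=1, 2²=4, 3²=9, 4²=16, 5²≡8, 6²≡2, 7²≡15, 8²≡13 (mod 17).
So the quadratic residues mod 17 are {1, 2, 4, 8, 9, 13, 15, 16}.

1 2 4 8 9 13 15 16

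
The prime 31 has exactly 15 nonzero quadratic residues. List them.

Square k = 1,…,15 (k and 31−k give the same square):
1²=1, 2²=4, 3²=9, 4²=16, 5²=25, 6²≡5, 7²≡18, 8²≡2, 9²≡19, 10²≡7, 11²≡28, 12²≡20, 13²≡14, 14²≡10, 15²≡8 (mod 31).
So the quadratic residues mod 31 are {1, 2, 4, 5, 7, 8, 9, 10, 14, 16, 18, 19, 20, 25, 28}.

1, 2, 4, 5, 7, 8, 9, 10, 14, 16, 18, 19, 20, 25, 28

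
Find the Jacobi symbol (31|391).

-1

Reciprocity: 31 ≡ 3 and 391 ≡ 3 (mod 4), so (31/391) = −(391/31).
Reduce top mod 31: now compute (19/31).
Reciprocity: 19 ≡ 3 and 31 ≡ 3 (mod 4), so (19/31) = −(31/19).
Reduce top mod 19: now compute (12/19).
Pull out 2^2: since 19 ≡ 3 (mod 8), (2/19) = -1, so (2/19)^2 = +1.
Reciprocity: 3 ≡ 3 and 19 ≡ 3 (mod 4), so (3/19) = −(19/3).
Reduce top mod 3: now compute (1/3).
Reached (1/3) = 1. Collecting the sign flips along the way, the symbol is -1.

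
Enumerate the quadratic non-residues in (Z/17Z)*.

Square k = 1,…,8 (k and 17−k give the same square):
1²=1, 2²=4, 3²=9, 4²=16, 5²≡8, 6²≡2, 7²≡15, 8²≡13 (mod 17).
The residues are {1, 2, 4, 8, 9, 13, 15, 16}; the non-residues are the remaining 8 nonzero classes.

3, 5, 6, 7, 10, 11, 12, 14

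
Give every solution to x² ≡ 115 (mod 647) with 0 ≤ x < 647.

Since 647 ≡ 3 (mod 4), a square root of 115 is 115^((647+1)/4) = 115^162 mod 647.
Repeated squaring: 115^2≡285, 115^4≡350, 115^8≡217, 115^16≡505, 115^32≡107, 115^64≡450, 115^128≡636 (mod 647).
115^162 = 115^(128+32+2) ≡ 348 (mod 647).
Check: 348² = 121104 ≡ 115 (mod 647). The two roots are 299 and 348.

299, 348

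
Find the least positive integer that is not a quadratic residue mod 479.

13

(2/479) = +1, so 2 is a residue.
(3/479) = +1, so 3 is a residue.
(4/479) = +1, so 4 is a residue.
(5/479) = +1, so 5 is a residue.
(6/479) = +1, so 6 is a residue.
(7/479) = +1, so 7 is a residue.
(8/479) = +1, so 8 is a residue.
(9/479) = +1, so 9 is a residue.
(10/479) = +1, so 10 is a residue.
(11/479) = +1, so 11 is a residue.
(12/479) = +1, so 12 is a residue.
(13/479) = −1, so 13 is the smallest positive non-residue mod 479.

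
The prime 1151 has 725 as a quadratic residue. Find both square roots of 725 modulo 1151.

Since 1151 ≡ 3 (mod 4), a square root of 725 is 725^((1151+1)/4) = 725^288 mod 1151.
Repeated squaring: 725^2≡769, 725^4≡898, 725^8≡704, 725^16≡686, 725^32≡988, 725^64≡96, 725^128≡8, 725^256≡64 (mod 1151).
725^288 = 725^(256+32) ≡ 1078 (mod 1151).
Check: 1078² = 1162084 ≡ 725 (mod 1151). The two roots are 73 and 1078.

73, 1078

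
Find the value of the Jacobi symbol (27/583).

Reciprocity: 27 ≡ 3 and 583 ≡ 3 (mod 4), so (27/583) = −(583/27).
Reduce top mod 27: now compute (16/27).
Pull out 2^4: since 27 ≡ 3 (mod 8), (2/27) = -1, so (2/27)^4 = +1.
Reached (1/27) = 1. Collecting the sign flips along the way, the symbol is -1.

-1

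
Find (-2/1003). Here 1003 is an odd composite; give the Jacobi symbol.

First reduce: -2 ≡ 1001 (mod 1003).
Reciprocity: 1001 ≡ 1 and 1003 ≡ 3 (mod 4), so (1001/1003) = +(1003/1001).
Reduce top mod 1001: now compute (2/1001).
Pull out 2: since 1001 ≡ 1 (mod 8), (2/1001) = +1.
Reached (1/1001) = 1. Collecting the sign flips along the way, the symbol is +1.

1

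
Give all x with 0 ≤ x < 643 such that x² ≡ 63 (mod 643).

Since 643 ≡ 3 (mod 4), a square root of 63 is 63^((643+1)/4) = 63^161 mod 643.
Repeated squaring: 63^2≡111, 63^4≡104, 63^8≡528, 63^16≡365, 63^32≡124, 63^64≡587, 63^128≡564 (mod 643).
63^161 = 63^(128+32+1) ≡ 132 (mod 643).
Check: 132² = 17424 ≡ 63 (mod 643). The two roots are 132 and 511.

132, 511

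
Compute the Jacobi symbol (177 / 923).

1

Reciprocity: 177 ≡ 1 and 923 ≡ 3 (mod 4), so (177/923) = +(923/177).
Reduce top mod 177: now compute (38/177).
Pull out 2: since 177 ≡ 1 (mod 8), (2/177) = +1.
Reciprocity: 19 ≡ 3 and 177 ≡ 1 (mod 4), so (19/177) = +(177/19).
Reduce top mod 19: now compute (6/19).
Pull out 2: since 19 ≡ 3 (mod 8), (2/19) = -1.
Reciprocity: 3 ≡ 3 and 19 ≡ 3 (mod 4), so (3/19) = −(19/3).
Reduce top mod 3: now compute (1/3).
Reached (1/3) = 1. Collecting the sign flips along the way, the symbol is +1.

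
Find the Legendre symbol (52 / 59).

-1

Pull out 2^2: since 59 ≡ 3 (mod 8), (2/59) = -1, so (2/59)^2 = +1.
Reciprocity: 13 ≡ 1 and 59 ≡ 3 (mod 4), so (13/59) = +(59/13).
Reduce top mod 13: now compute (7/13).
Reciprocity: 7 ≡ 3 and 13 ≡ 1 (mod 4), so (7/13) = +(13/7).
Reduce top mod 7: now compute (6/7).
Pull out 2: since 7 ≡ 7 (mod 8), (2/7) = +1.
Reciprocity: 3 ≡ 3 and 7 ≡ 3 (mod 4), so (3/7) = −(7/3).
Reduce top mod 3: now compute (1/3).
Reached (1/3) = 1. Collecting the sign flips along the way, the symbol is -1.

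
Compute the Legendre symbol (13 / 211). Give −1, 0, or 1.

1

Reciprocity: 13 ≡ 1 and 211 ≡ 3 (mod 4), so (13/211) = +(211/13).
Reduce top mod 13: now compute (3/13).
Reciprocity: 3 ≡ 3 and 13 ≡ 1 (mod 4), so (3/13) = +(13/3).
Reduce top mod 3: now compute (1/3).
Reached (1/3) = 1. Collecting the sign flips along the way, the symbol is +1.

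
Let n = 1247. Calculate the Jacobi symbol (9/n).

Reciprocity: 9 ≡ 1 and 1247 ≡ 3 (mod 4), so (9/1247) = +(1247/9).
Reduce top mod 9: now compute (5/9).
Reciprocity: 5 ≡ 1 and 9 ≡ 1 (mod 4), so (5/9) = +(9/5).
Reduce top mod 5: now compute (4/5).
Pull out 2^2: since 5 ≡ 5 (mod 8), (2/5) = -1, so (2/5)^2 = +1.
Reached (1/5) = 1. Collecting the sign flips along the way, the symbol is +1.

1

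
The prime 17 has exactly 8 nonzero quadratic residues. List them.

1, 2, 4, 8, 9, 13, 15, 16

Square k = 1,…,8 (k and 17−k give the same square):
1²=1, 2²=4, 3²=9, 4²=16, 5²≡8, 6²≡2, 7²≡15, 8²≡13 (mod 17).
So the quadratic residues mod 17 are {1, 2, 4, 8, 9, 13, 15, 16}.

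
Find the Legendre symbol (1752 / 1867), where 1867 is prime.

Pull out 2^3: since 1867 ≡ 3 (mod 8), (2/1867) = -1, so (2/1867)^3 = -1.
Reciprocity: 219 ≡ 3 and 1867 ≡ 3 (mod 4), so (219/1867) = −(1867/219).
Reduce top mod 219: now compute (115/219).
Reciprocity: 115 ≡ 3 and 219 ≡ 3 (mod 4), so (115/219) = −(219/115).
Reduce top mod 115: now compute (104/115).
Pull out 2^3: since 115 ≡ 3 (mod 8), (2/115) = -1, so (2/115)^3 = -1.
Reciprocity: 13 ≡ 1 and 115 ≡ 3 (mod 4), so (13/115) = +(115/13).
Reduce top mod 13: now compute (11/13).
Reciprocity: 11 ≡ 3 and 13 ≡ 1 (mod 4), so (11/13) = +(13/11).
Reduce top mod 11: now compute (2/11).
Pull out 2: since 11 ≡ 3 (mod 8), (2/11) = -1.
Reached (1/11) = 1. Collecting the sign flips along the way, the symbol is -1.

-1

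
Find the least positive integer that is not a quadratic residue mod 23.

5

(2/23) = +1, so 2 is a residue.
(3/23) = +1, so 3 is a residue.
(4/23) = +1, so 4 is a residue.
(5/23) = −1, so 5 is the smallest positive non-residue mod 23.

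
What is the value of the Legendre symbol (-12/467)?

-1

Euler's criterion: (-12/467) ≡ 455^233 (mod 467).
455^2 ≡ 144 (mod 467)
455^4 ≡ 188 (mod 467)
455^8 ≡ 319 (mod 467)
455^16 ≡ 422 (mod 467)
455^32 ≡ 157 (mod 467)
455^64 ≡ 365 (mod 467)
455^128 ≡ 130 (mod 467)
455^233 = 455^(128+64+32+8+1) ≡ 466 (mod 467).
Result is 466 ≡ −1, so (-12/467) = −1.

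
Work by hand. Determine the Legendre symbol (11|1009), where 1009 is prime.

Reciprocity: 11 ≡ 3 and 1009 ≡ 1 (mod 4), so (11/1009) = +(1009/11).
Reduce top mod 11: now compute (8/11).
Pull out 2^3: since 11 ≡ 3 (mod 8), (2/11) = -1, so (2/11)^3 = -1.
Reached (1/11) = 1. Collecting the sign flips along the way, the symbol is -1.

-1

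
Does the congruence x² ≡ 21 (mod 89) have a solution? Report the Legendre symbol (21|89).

Euler's criterion: (21/89) ≡ 21^44 (mod 89).
21^2 ≡ 85 (mod 89)
21^4 ≡ 16 (mod 89)
21^8 ≡ 78 (mod 89)
21^16 ≡ 32 (mod 89)
21^32 ≡ 45 (mod 89)
21^44 = 21^(32+8+4) ≡ 1 (mod 89).
Result is 1, so (21/89) = 1.

1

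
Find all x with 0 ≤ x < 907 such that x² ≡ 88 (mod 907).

53, 854

Since 907 ≡ 3 (mod 4), a square root of 88 is 88^((907+1)/4) = 88^227 mod 907.
Repeated squaring: 88^2≡488, 88^4≡510, 88^8≡698, 88^16≡145, 88^32≡164, 88^64≡593, 88^128≡640 (mod 907).
88^227 = 88^(128+64+32+2+1) ≡ 53 (mod 907).
Check: 53² = 2809 ≡ 88 (mod 907). The two roots are 53 and 854.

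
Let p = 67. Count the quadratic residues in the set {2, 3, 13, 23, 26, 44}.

2

(2/67) = -1 → non-residue.
(3/67) = -1 → non-residue.
(13/67) = -1 → non-residue.
(23/67) = +1 → QR.
(26/67) = +1 → QR.
(44/67) = -1 → non-residue.
Total quadratic residues among the 6: 2.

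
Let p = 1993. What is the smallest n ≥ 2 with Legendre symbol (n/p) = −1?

(2/1993) = +1, so 2 is a residue.
(3/1993) = +1, so 3 is a residue.
(4/1993) = +1, so 4 is a residue.
(5/1993) = −1, so 5 is the smallest positive non-residue mod 1993.

5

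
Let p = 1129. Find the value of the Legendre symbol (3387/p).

First reduce: 3387 ≡ 0 (mod 1129).
Top reduces to 0: gcd > 1, so the symbol is 0.

0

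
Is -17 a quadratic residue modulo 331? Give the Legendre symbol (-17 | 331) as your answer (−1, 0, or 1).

First reduce: -17 ≡ 314 (mod 331).
Pull out 2: since 331 ≡ 3 (mod 8), (2/331) = -1.
Reciprocity: 157 ≡ 1 and 331 ≡ 3 (mod 4), so (157/331) = +(331/157).
Reduce top mod 157: now compute (17/157).
Reciprocity: 17 ≡ 1 and 157 ≡ 1 (mod 4), so (17/157) = +(157/17).
Reduce top mod 17: now compute (4/17).
Pull out 2^2: since 17 ≡ 1 (mod 8), (2/17) = +1, so (2/17)^2 = +1.
Reached (1/17) = 1. Collecting the sign flips along the way, the symbol is -1.

-1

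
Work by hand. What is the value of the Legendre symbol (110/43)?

1

Euler's criterion: (110/43) ≡ 24^21 (mod 43).
24^2 ≡ 17 (mod 43)
24^4 ≡ 31 (mod 43)
24^8 ≡ 15 (mod 43)
24^16 ≡ 10 (mod 43)
24^21 = 24^(16+4+1) ≡ 1 (mod 43).
Result is 1, so (110/43) = 1.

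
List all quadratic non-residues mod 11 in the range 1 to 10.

2, 6, 7, 8, 10

Square k = 1,…,5 (k and 11−k give the same square):
1²=1, 2²=4, 3²=9, 4²≡5, 5²≡3 (mod 11).
The residues are {1, 3, 4, 5, 9}; the non-residues are the remaining 5 nonzero classes.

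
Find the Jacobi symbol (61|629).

Reciprocity: 61 ≡ 1 and 629 ≡ 1 (mod 4), so (61/629) = +(629/61).
Reduce top mod 61: now compute (19/61).
Reciprocity: 19 ≡ 3 and 61 ≡ 1 (mod 4), so (19/61) = +(61/19).
Reduce top mod 19: now compute (4/19).
Pull out 2^2: since 19 ≡ 3 (mod 8), (2/19) = -1, so (2/19)^2 = +1.
Reached (1/19) = 1. Collecting the sign flips along the way, the symbol is +1.

1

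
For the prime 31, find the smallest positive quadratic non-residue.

(2/31) = +1, so 2 is a residue.
(3/31) = −1, so 3 is the smallest positive non-residue mod 31.

3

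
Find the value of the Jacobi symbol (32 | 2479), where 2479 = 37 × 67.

1

Pull out 2^5: since 2479 ≡ 7 (mod 8), (2/2479) = +1, so (2/2479)^5 = +1.
Reached (1/2479) = 1. Collecting the sign flips along the way, the symbol is +1.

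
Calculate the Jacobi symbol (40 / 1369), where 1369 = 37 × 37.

Pull out 2^3: since 1369 ≡ 1 (mod 8), (2/1369) = +1, so (2/1369)^3 = +1.
Reciprocity: 5 ≡ 1 and 1369 ≡ 1 (mod 4), so (5/1369) = +(1369/5).
Reduce top mod 5: now compute (4/5).
Pull out 2^2: since 5 ≡ 5 (mod 8), (2/5) = -1, so (2/5)^2 = +1.
Reached (1/5) = 1. Collecting the sign flips along the way, the symbol is +1.

1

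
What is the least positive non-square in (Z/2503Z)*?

3

(2/2503) = +1, so 2 is a residue.
(3/2503) = −1, so 3 is the smallest positive non-residue mod 2503.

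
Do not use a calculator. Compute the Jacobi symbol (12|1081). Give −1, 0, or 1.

Pull out 2^2: since 1081 ≡ 1 (mod 8), (2/1081) = +1, so (2/1081)^2 = +1.
Reciprocity: 3 ≡ 3 and 1081 ≡ 1 (mod 4), so (3/1081) = +(1081/3).
Reduce top mod 3: now compute (1/3).
Reached (1/3) = 1. Collecting the sign flips along the way, the symbol is +1.

1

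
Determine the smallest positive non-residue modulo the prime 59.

2

(2/59) = −1, so 2 is the smallest positive non-residue mod 59.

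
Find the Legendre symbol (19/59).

Reciprocity: 19 ≡ 3 and 59 ≡ 3 (mod 4), so (19/59) = −(59/19).
Reduce top mod 19: now compute (2/19).
Pull out 2: since 19 ≡ 3 (mod 8), (2/19) = -1.
Reached (1/19) = 1. Collecting the sign flips along the way, the symbol is +1.

1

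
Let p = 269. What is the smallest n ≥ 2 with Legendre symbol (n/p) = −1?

(2/269) = −1, so 2 is the smallest positive non-residue mod 269.

2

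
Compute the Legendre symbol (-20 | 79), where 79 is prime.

-1

First reduce: -20 ≡ 59 (mod 79).
Reciprocity: 59 ≡ 3 and 79 ≡ 3 (mod 4), so (59/79) = −(79/59).
Reduce top mod 59: now compute (20/59).
Pull out 2^2: since 59 ≡ 3 (mod 8), (2/59) = -1, so (2/59)^2 = +1.
Reciprocity: 5 ≡ 1 and 59 ≡ 3 (mod 4), so (5/59) = +(59/5).
Reduce top mod 5: now compute (4/5).
Pull out 2^2: since 5 ≡ 5 (mod 8), (2/5) = -1, so (2/5)^2 = +1.
Reached (1/5) = 1. Collecting the sign flips along the way, the symbol is -1.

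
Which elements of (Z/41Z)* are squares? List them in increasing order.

1 2 4 5 8 9 10 16 18 20 21 23 25 31 32 33 36 37 39 40

Square k = 1,…,20 (k and 41−k give the same square):
1²=1, 2²=4, 3²=9, 4²=16, 5²=25, 6²=36, 7²≡8, 8²≡23, 9²≡40, 10²≡18, 11²≡39, 12²≡21, 13²≡5, 14²≡32, 15²≡20, 16²≡10, 17²≡2, 18²≡37, 19²≡33, 20²≡31 (mod 41).
So the quadratic residues mod 41 are {1, 2, 4, 5, 8, 9, 10, 16, 18, 20, 21, 23, 25, 31, 32, 33, 36, 37, 39, 40}.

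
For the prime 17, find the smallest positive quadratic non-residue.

3

(2/17) = +1, so 2 is a residue.
(3/17) = −1, so 3 is the smallest positive non-residue mod 17.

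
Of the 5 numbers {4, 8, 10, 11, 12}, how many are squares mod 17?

(4/17) = +1 → QR.
(8/17) = +1 → QR.
(10/17) = -1 → non-residue.
(11/17) = -1 → non-residue.
(12/17) = -1 → non-residue.
Total quadratic residues among the 5: 2.

2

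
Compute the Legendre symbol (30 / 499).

1

Pull out 2: since 499 ≡ 3 (mod 8), (2/499) = -1.
Reciprocity: 15 ≡ 3 and 499 ≡ 3 (mod 4), so (15/499) = −(499/15).
Reduce top mod 15: now compute (4/15).
Pull out 2^2: since 15 ≡ 7 (mod 8), (2/15) = +1, so (2/15)^2 = +1.
Reached (1/15) = 1. Collecting the sign flips along the way, the symbol is +1.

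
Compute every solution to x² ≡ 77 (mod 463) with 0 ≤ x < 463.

143, 320

Since 463 ≡ 3 (mod 4), a square root of 77 is 77^((463+1)/4) = 77^116 mod 463.
Repeated squaring: 77^2≡373, 77^4≡229, 77^8≡122, 77^16≡68, 77^32≡457, 77^64≡36 (mod 463).
77^116 = 77^(64+32+16+4) ≡ 143 (mod 463).
Check: 143² = 20449 ≡ 77 (mod 463). The two roots are 143 and 320.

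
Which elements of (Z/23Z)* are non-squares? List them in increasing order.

Square k = 1,…,11 (k and 23−k give the same square):
1²=1, 2²=4, 3²=9, 4²=16, 5²≡2, 6²≡13, 7²≡3, 8²≡18, 9²≡12, 10²≡8, 11²≡6 (mod 23).
The residues are {1, 2, 3, 4, 6, 8, 9, 12, 13, 16, 18}; the non-residues are the remaining 11 nonzero classes.

5, 7, 10, 11, 14, 15, 17, 19, 20, 21, 22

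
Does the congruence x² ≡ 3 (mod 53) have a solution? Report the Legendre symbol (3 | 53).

-1

Reciprocity: 3 ≡ 3 and 53 ≡ 1 (mod 4), so (3/53) = +(53/3).
Reduce top mod 3: now compute (2/3).
Pull out 2: since 3 ≡ 3 (mod 8), (2/3) = -1.
Reached (1/3) = 1. Collecting the sign flips along the way, the symbol is -1.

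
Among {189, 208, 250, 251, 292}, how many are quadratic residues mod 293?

3

(189/293) = +1 → QR.
(208/293) = -1 → non-residue.
(250/293) = +1 → QR.
(251/293) = -1 → non-residue.
(292/293) = +1 → QR.
Total quadratic residues among the 5: 3.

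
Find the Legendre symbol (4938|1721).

1

First reduce: 4938 ≡ 1496 (mod 1721).
Pull out 2^3: since 1721 ≡ 1 (mod 8), (2/1721) = +1, so (2/1721)^3 = +1.
Reciprocity: 187 ≡ 3 and 1721 ≡ 1 (mod 4), so (187/1721) = +(1721/187).
Reduce top mod 187: now compute (38/187).
Pull out 2: since 187 ≡ 3 (mod 8), (2/187) = -1.
Reciprocity: 19 ≡ 3 and 187 ≡ 3 (mod 4), so (19/187) = −(187/19).
Reduce top mod 19: now compute (16/19).
Pull out 2^4: since 19 ≡ 3 (mod 8), (2/19) = -1, so (2/19)^4 = +1.
Reached (1/19) = 1. Collecting the sign flips along the way, the symbol is +1.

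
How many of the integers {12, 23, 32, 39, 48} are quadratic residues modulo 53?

0

(12/53) = -1 → non-residue.
(23/53) = -1 → non-residue.
(32/53) = -1 → non-residue.
(39/53) = -1 → non-residue.
(48/53) = -1 → non-residue.
Total quadratic residues among the 5: 0.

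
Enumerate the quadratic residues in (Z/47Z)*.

1,2,3,4,6,7,8,9,12,14,16,17,18,21,24,25,27,28,32,34,36,37,42

Square k = 1,…,23 (k and 47−k give the same square):
1²=1, 2²=4, 3²=9, 4²=16, 5²=25, 6²=36, 7²≡2, 8²≡17, 9²≡34, 10²≡6, 11²≡27, 12²≡3, 13²≡28, 14²≡8, 15²≡37, 16²≡21, 17²≡7, 18²≡42, 19²≡32, 20²≡24, 21²≡18, 22²≡14, 23²≡12 (mod 47).
So the quadratic residues mod 47 are {1, 2, 3, 4, 6, 7, 8, 9, 12, 14, 16, 17, 18, 21, 24, 25, 27, 28, 32, 34, 36, 37, 42}.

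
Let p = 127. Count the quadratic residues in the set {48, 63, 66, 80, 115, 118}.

1

(48/127) = -1 → non-residue.
(63/127) = -1 → non-residue.
(66/127) = -1 → non-residue.
(80/127) = -1 → non-residue.
(115/127) = +1 → QR.
(118/127) = -1 → non-residue.
Total quadratic residues among the 6: 1.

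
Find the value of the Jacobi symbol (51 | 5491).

0

Reciprocity: 51 ≡ 3 and 5491 ≡ 3 (mod 4), so (51/5491) = −(5491/51).
Reduce top mod 51: now compute (34/51).
Pull out 2: since 51 ≡ 3 (mod 8), (2/51) = -1.
Reciprocity: 17 ≡ 1 and 51 ≡ 3 (mod 4), so (17/51) = +(51/17).
Reduce top mod 17: now compute (0/17).
Top reduces to 0: gcd > 1, so the symbol is 0.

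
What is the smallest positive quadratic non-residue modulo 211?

(2/211) = −1, so 2 is the smallest positive non-residue mod 211.

2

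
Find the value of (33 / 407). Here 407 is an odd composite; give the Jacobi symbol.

0

Reciprocity: 33 ≡ 1 and 407 ≡ 3 (mod 4), so (33/407) = +(407/33).
Reduce top mod 33: now compute (11/33).
Reciprocity: 11 ≡ 3 and 33 ≡ 1 (mod 4), so (11/33) = +(33/11).
Reduce top mod 11: now compute (0/11).
Top reduces to 0: gcd > 1, so the symbol is 0.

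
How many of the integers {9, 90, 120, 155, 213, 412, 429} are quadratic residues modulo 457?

(9/457) = +1 → QR.
(90/457) = -1 → non-residue.
(120/457) = -1 → non-residue.
(155/457) = +1 → QR.
(213/457) = -1 → non-residue.
(412/457) = -1 → non-residue.
(429/457) = +1 → QR.
Total quadratic residues among the 7: 3.

3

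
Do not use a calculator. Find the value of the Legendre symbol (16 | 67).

Euler's criterion: (16/67) ≡ 16^33 (mod 67).
16^2 ≡ 55 (mod 67)
16^4 ≡ 10 (mod 67)
16^8 ≡ 33 (mod 67)
16^16 ≡ 17 (mod 67)
16^32 ≡ 21 (mod 67)
16^33 = 16^(32+1) ≡ 1 (mod 67).
Result is 1, so (16/67) = 1.

1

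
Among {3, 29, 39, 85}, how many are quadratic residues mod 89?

(3/89) = -1 → non-residue.
(29/89) = -1 → non-residue.
(39/89) = +1 → QR.
(85/89) = +1 → QR.
Total quadratic residues among the 4: 2.

2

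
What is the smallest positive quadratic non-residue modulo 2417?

(2/2417) = +1, so 2 is a residue.
(3/2417) = −1, so 3 is the smallest positive non-residue mod 2417.

3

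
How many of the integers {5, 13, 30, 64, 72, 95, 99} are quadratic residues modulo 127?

(5/127) = -1 → non-residue.
(13/127) = +1 → QR.
(30/127) = +1 → QR.
(64/127) = +1 → QR.
(72/127) = +1 → QR.
(95/127) = -1 → non-residue.
(99/127) = +1 → QR.
Total quadratic residues among the 7: 5.

5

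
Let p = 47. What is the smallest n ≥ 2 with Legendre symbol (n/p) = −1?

(2/47) = +1, so 2 is a residue.
(3/47) = +1, so 3 is a residue.
(4/47) = +1, so 4 is a residue.
(5/47) = −1, so 5 is the smallest positive non-residue mod 47.

5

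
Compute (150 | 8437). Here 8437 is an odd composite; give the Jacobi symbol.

Pull out 2: since 8437 ≡ 5 (mod 8), (2/8437) = -1.
Reciprocity: 75 ≡ 3 and 8437 ≡ 1 (mod 4), so (75/8437) = +(8437/75).
Reduce top mod 75: now compute (37/75).
Reciprocity: 37 ≡ 1 and 75 ≡ 3 (mod 4), so (37/75) = +(75/37).
Reduce top mod 37: now compute (1/37).
Reached (1/37) = 1. Collecting the sign flips along the way, the symbol is -1.

-1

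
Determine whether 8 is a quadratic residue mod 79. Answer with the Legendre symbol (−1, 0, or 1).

Euler's criterion: (8/79) ≡ 8^39 (mod 79).
8^2 ≡ 64 (mod 79)
8^4 ≡ 67 (mod 79)
8^8 ≡ 65 (mod 79)
8^16 ≡ 38 (mod 79)
8^32 ≡ 22 (mod 79)
8^39 = 8^(32+4+2+1) ≡ 1 (mod 79).
Result is 1, so (8/79) = 1.

1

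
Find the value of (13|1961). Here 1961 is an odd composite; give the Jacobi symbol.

Reciprocity: 13 ≡ 1 and 1961 ≡ 1 (mod 4), so (13/1961) = +(1961/13).
Reduce top mod 13: now compute (11/13).
Reciprocity: 11 ≡ 3 and 13 ≡ 1 (mod 4), so (11/13) = +(13/11).
Reduce top mod 11: now compute (2/11).
Pull out 2: since 11 ≡ 3 (mod 8), (2/11) = -1.
Reached (1/11) = 1. Collecting the sign flips along the way, the symbol is -1.

-1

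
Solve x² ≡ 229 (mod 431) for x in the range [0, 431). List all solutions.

Since 431 ≡ 3 (mod 4), a square root of 229 is 229^((431+1)/4) = 229^108 mod 431.
Repeated squaring: 229^2≡290, 229^4≡55, 229^8≡8, 229^16≡64, 229^32≡217, 229^64≡110 (mod 431).
229^108 = 229^(64+32+8+4) ≡ 192 (mod 431).
Check: 192² = 36864 ≡ 229 (mod 431). The two roots are 192 and 239.

192, 239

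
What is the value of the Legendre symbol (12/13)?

1

Euler's criterion: (12/13) ≡ 12^6 (mod 13).
12^2 ≡ 1 (mod 13)
12^4 ≡ 1 (mod 13)
12^6 = 12^(4+2) ≡ 1 (mod 13).
Result is 1, so (12/13) = 1.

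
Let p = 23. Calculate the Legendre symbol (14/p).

Euler's criterion: (14/23) ≡ 14^11 (mod 23).
14^2 ≡ 12 (mod 23)
14^4 ≡ 6 (mod 23)
14^8 ≡ 13 (mod 23)
14^11 = 14^(8+2+1) ≡ 22 (mod 23).
Result is 22 ≡ −1, so (14/23) = −1.

-1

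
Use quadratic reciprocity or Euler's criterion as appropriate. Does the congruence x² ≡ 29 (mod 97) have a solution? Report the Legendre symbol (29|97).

Euler's criterion: (29/97) ≡ 29^48 (mod 97).
29^2 ≡ 65 (mod 97)
29^4 ≡ 54 (mod 97)
29^8 ≡ 6 (mod 97)
29^16 ≡ 36 (mod 97)
29^32 ≡ 35 (mod 97)
29^48 = 29^(32+16) ≡ 96 (mod 97).
Result is 96 ≡ −1, so (29/97) = −1.

-1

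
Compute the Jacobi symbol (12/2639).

1

Pull out 2^2: since 2639 ≡ 7 (mod 8), (2/2639) = +1, so (2/2639)^2 = +1.
Reciprocity: 3 ≡ 3 and 2639 ≡ 3 (mod 4), so (3/2639) = −(2639/3).
Reduce top mod 3: now compute (2/3).
Pull out 2: since 3 ≡ 3 (mod 8), (2/3) = -1.
Reached (1/3) = 1. Collecting the sign flips along the way, the symbol is +1.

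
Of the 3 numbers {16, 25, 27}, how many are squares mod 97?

3

(16/97) = +1 → QR.
(25/97) = +1 → QR.
(27/97) = +1 → QR.
Total quadratic residues among the 3: 3.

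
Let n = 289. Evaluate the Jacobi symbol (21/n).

1

Reciprocity: 21 ≡ 1 and 289 ≡ 1 (mod 4), so (21/289) = +(289/21).
Reduce top mod 21: now compute (16/21).
Pull out 2^4: since 21 ≡ 5 (mod 8), (2/21) = -1, so (2/21)^4 = +1.
Reached (1/21) = 1. Collecting the sign flips along the way, the symbol is +1.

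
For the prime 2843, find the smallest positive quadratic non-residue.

2

(2/2843) = −1, so 2 is the smallest positive non-residue mod 2843.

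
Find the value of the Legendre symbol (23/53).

Euler's criterion: (23/53) ≡ 23^26 (mod 53).
23^2 ≡ 52 (mod 53)
23^4 ≡ 1 (mod 53)
23^8 ≡ 1 (mod 53)
23^16 ≡ 1 (mod 53)
23^26 = 23^(16+8+2) ≡ 52 (mod 53).
Result is 52 ≡ −1, so (23/53) = −1.

-1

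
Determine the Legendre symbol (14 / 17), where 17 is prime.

Pull out 2: since 17 ≡ 1 (mod 8), (2/17) = +1.
Reciprocity: 7 ≡ 3 and 17 ≡ 1 (mod 4), so (7/17) = +(17/7).
Reduce top mod 7: now compute (3/7).
Reciprocity: 3 ≡ 3 and 7 ≡ 3 (mod 4), so (3/7) = −(7/3).
Reduce top mod 3: now compute (1/3).
Reached (1/3) = 1. Collecting the sign flips along the way, the symbol is -1.

-1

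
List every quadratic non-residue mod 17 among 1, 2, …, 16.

Square k = 1,…,8 (k and 17−k give the same square):
1²=1, 2²=4, 3²=9, 4²=16, 5²≡8, 6²≡2, 7²≡15, 8²≡13 (mod 17).
The residues are {1, 2, 4, 8, 9, 13, 15, 16}; the non-residues are the remaining 8 nonzero classes.

3 5 6 7 10 11 12 14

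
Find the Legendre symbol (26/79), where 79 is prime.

Pull out 2: since 79 ≡ 7 (mod 8), (2/79) = +1.
Reciprocity: 13 ≡ 1 and 79 ≡ 3 (mod 4), so (13/79) = +(79/13).
Reduce top mod 13: now compute (1/13).
Reached (1/13) = 1. Collecting the sign flips along the way, the symbol is +1.

1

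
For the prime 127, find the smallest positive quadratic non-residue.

3

(2/127) = +1, so 2 is a residue.
(3/127) = −1, so 3 is the smallest positive non-residue mod 127.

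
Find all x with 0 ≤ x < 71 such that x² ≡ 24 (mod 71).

33, 38

Since 71 ≡ 3 (mod 4), a square root of 24 is 24^((71+1)/4) = 24^18 mod 71.
Repeated squaring: 24^2≡8, 24^4≡64, 24^8≡49, 24^16≡58 (mod 71).
24^18 = 24^(16+2) ≡ 38 (mod 71).
Check: 38² = 1444 ≡ 24 (mod 71). The two roots are 33 and 38.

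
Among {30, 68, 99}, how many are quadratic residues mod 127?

(30/127) = +1 → QR.
(68/127) = +1 → QR.
(99/127) = +1 → QR.
Total quadratic residues among the 3: 3.

3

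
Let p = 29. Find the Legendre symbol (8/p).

-1

Euler's criterion: (8/29) ≡ 8^14 (mod 29).
8^2 ≡ 6 (mod 29)
8^4 ≡ 7 (mod 29)
8^8 ≡ 20 (mod 29)
8^14 = 8^(8+4+2) ≡ 28 (mod 29).
Result is 28 ≡ −1, so (8/29) = −1.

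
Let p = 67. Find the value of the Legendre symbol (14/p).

Pull out 2: since 67 ≡ 3 (mod 8), (2/67) = -1.
Reciprocity: 7 ≡ 3 and 67 ≡ 3 (mod 4), so (7/67) = −(67/7).
Reduce top mod 7: now compute (4/7).
Pull out 2^2: since 7 ≡ 7 (mod 8), (2/7) = +1, so (2/7)^2 = +1.
Reached (1/7) = 1. Collecting the sign flips along the way, the symbol is +1.

1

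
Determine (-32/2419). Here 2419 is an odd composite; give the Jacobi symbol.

First reduce: -32 ≡ 2387 (mod 2419).
Reciprocity: 2387 ≡ 3 and 2419 ≡ 3 (mod 4), so (2387/2419) = −(2419/2387).
Reduce top mod 2387: now compute (32/2387).
Pull out 2^5: since 2387 ≡ 3 (mod 8), (2/2387) = -1, so (2/2387)^5 = -1.
Reached (1/2387) = 1. Collecting the sign flips along the way, the symbol is +1.

1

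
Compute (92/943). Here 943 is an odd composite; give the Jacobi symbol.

0

Pull out 2^2: since 943 ≡ 7 (mod 8), (2/943) = +1, so (2/943)^2 = +1.
Reciprocity: 23 ≡ 3 and 943 ≡ 3 (mod 4), so (23/943) = −(943/23).
Reduce top mod 23: now compute (0/23).
Top reduces to 0: gcd > 1, so the symbol is 0.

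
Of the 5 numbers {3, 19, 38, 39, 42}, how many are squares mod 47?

(3/47) = +1 → QR.
(19/47) = -1 → non-residue.
(38/47) = -1 → non-residue.
(39/47) = -1 → non-residue.
(42/47) = +1 → QR.
Total quadratic residues among the 5: 2.

2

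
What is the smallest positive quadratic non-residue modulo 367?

(2/367) = +1, so 2 is a residue.
(3/367) = −1, so 3 is the smallest positive non-residue mod 367.

3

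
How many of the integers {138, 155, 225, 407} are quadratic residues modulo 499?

(138/499) = -1 → non-residue.
(155/499) = +1 → QR.
(225/499) = +1 → QR.
(407/499) = +1 → QR.
Total quadratic residues among the 4: 3.

3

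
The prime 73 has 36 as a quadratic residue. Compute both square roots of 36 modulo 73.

6, 67

73 ≡ 1 (mod 4), so we find a root by search.
Trying successive values, 6² = 36 ≡ 36 (mod 73). The other root is 73 − 6 = 67.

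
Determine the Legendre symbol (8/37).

Euler's criterion: (8/37) ≡ 8^18 (mod 37).
8^2 ≡ 27 (mod 37)
8^4 ≡ 26 (mod 37)
8^8 ≡ 10 (mod 37)
8^16 ≡ 26 (mod 37)
8^18 = 8^(16+2) ≡ 36 (mod 37).
Result is 36 ≡ −1, so (8/37) = −1.

-1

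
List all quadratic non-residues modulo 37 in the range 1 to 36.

Square k = 1,…,18 (k and 37−k give the same square):
1²=1, 2²=4, 3²=9, 4²=16, 5²=25, 6²=36, 7²≡12, 8²≡27, 9²≡7, 10²≡26, 11²≡10, 12²≡33, 13²≡21, 14²≡11, 15²≡3, 16²≡34, 17²≡30, 18²≡28 (mod 37).
The residues are {1, 3, 4, 7, 9, 10, 11, 12, 16, 21, 25, 26, 27, 28, 30, 33, 34, 36}; the non-residues are the remaining 18 nonzero classes.

2, 5, 6, 8, 13, 14, 15, 17, 18, 19, 20, 22, 23, 24, 29, 31, 32, 35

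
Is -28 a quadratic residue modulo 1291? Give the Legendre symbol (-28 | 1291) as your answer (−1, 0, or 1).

First reduce: -28 ≡ 1263 (mod 1291).
Reciprocity: 1263 ≡ 3 and 1291 ≡ 3 (mod 4), so (1263/1291) = −(1291/1263).
Reduce top mod 1263: now compute (28/1263).
Pull out 2^2: since 1263 ≡ 7 (mod 8), (2/1263) = +1, so (2/1263)^2 = +1.
Reciprocity: 7 ≡ 3 and 1263 ≡ 3 (mod 4), so (7/1263) = −(1263/7).
Reduce top mod 7: now compute (3/7).
Reciprocity: 3 ≡ 3 and 7 ≡ 3 (mod 4), so (3/7) = −(7/3).
Reduce top mod 3: now compute (1/3).
Reached (1/3) = 1. Collecting the sign flips along the way, the symbol is -1.

-1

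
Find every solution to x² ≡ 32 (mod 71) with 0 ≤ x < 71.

23, 48

Since 71 ≡ 3 (mod 4), a square root of 32 is 32^((71+1)/4) = 32^18 mod 71.
Repeated squaring: 32^2≡30, 32^4≡48, 32^8≡32, 32^16≡30 (mod 71).
32^18 = 32^(16+2) ≡ 48 (mod 71).
Check: 48² = 2304 ≡ 32 (mod 71). The two roots are 23 and 48.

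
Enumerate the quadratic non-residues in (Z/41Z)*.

3 6 7 11 12 13 14 15 17 19 22 24 26 27 28 29 30 34 35 38

Square k = 1,…,20 (k and 41−k give the same square):
1²=1, 2²=4, 3²=9, 4²=16, 5²=25, 6²=36, 7²≡8, 8²≡23, 9²≡40, 10²≡18, 11²≡39, 12²≡21, 13²≡5, 14²≡32, 15²≡20, 16²≡10, 17²≡2, 18²≡37, 19²≡33, 20²≡31 (mod 41).
The residues are {1, 2, 4, 5, 8, 9, 10, 16, 18, 20, 21, 23, 25, 31, 32, 33, 36, 37, 39, 40}; the non-residues are the remaining 20 nonzero classes.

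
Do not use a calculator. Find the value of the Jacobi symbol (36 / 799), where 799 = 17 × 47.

Pull out 2^2: since 799 ≡ 7 (mod 8), (2/799) = +1, so (2/799)^2 = +1.
Reciprocity: 9 ≡ 1 and 799 ≡ 3 (mod 4), so (9/799) = +(799/9).
Reduce top mod 9: now compute (7/9).
Reciprocity: 7 ≡ 3 and 9 ≡ 1 (mod 4), so (7/9) = +(9/7).
Reduce top mod 7: now compute (2/7).
Pull out 2: since 7 ≡ 7 (mod 8), (2/7) = +1.
Reached (1/7) = 1. Collecting the sign flips along the way, the symbol is +1.

1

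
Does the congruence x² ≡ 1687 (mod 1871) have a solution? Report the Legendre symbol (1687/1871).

Reciprocity: 1687 ≡ 3 and 1871 ≡ 3 (mod 4), so (1687/1871) = −(1871/1687).
Reduce top mod 1687: now compute (184/1687).
Pull out 2^3: since 1687 ≡ 7 (mod 8), (2/1687) = +1, so (2/1687)^3 = +1.
Reciprocity: 23 ≡ 3 and 1687 ≡ 3 (mod 4), so (23/1687) = −(1687/23).
Reduce top mod 23: now compute (8/23).
Pull out 2^3: since 23 ≡ 7 (mod 8), (2/23) = +1, so (2/23)^3 = +1.
Reached (1/23) = 1. Collecting the sign flips along the way, the symbol is +1.

1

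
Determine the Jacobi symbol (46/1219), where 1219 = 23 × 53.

Pull out 2: since 1219 ≡ 3 (mod 8), (2/1219) = -1.
Reciprocity: 23 ≡ 3 and 1219 ≡ 3 (mod 4), so (23/1219) = −(1219/23).
Reduce top mod 23: now compute (0/23).
Top reduces to 0: gcd > 1, so the symbol is 0.

0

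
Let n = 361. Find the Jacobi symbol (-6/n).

1

First reduce: -6 ≡ 355 (mod 361).
Reciprocity: 355 ≡ 3 and 361 ≡ 1 (mod 4), so (355/361) = +(361/355).
Reduce top mod 355: now compute (6/355).
Pull out 2: since 355 ≡ 3 (mod 8), (2/355) = -1.
Reciprocity: 3 ≡ 3 and 355 ≡ 3 (mod 4), so (3/355) = −(355/3).
Reduce top mod 3: now compute (1/3).
Reached (1/3) = 1. Collecting the sign flips along the way, the symbol is +1.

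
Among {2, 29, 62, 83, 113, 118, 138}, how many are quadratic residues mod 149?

(2/149) = -1 → non-residue.
(29/149) = +1 → QR.
(62/149) = -1 → non-residue.
(83/149) = -1 → non-residue.
(113/149) = +1 → QR.
(118/149) = +1 → QR.
(138/149) = -1 → non-residue.
Total quadratic residues among the 7: 3.

3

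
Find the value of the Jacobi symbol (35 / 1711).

1

Reciprocity: 35 ≡ 3 and 1711 ≡ 3 (mod 4), so (35/1711) = −(1711/35).
Reduce top mod 35: now compute (31/35).
Reciprocity: 31 ≡ 3 and 35 ≡ 3 (mod 4), so (31/35) = −(35/31).
Reduce top mod 31: now compute (4/31).
Pull out 2^2: since 31 ≡ 7 (mod 8), (2/31) = +1, so (2/31)^2 = +1.
Reached (1/31) = 1. Collecting the sign flips along the way, the symbol is +1.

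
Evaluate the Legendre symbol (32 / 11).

-1

First reduce: 32 ≡ 10 (mod 11).
Pull out 2: since 11 ≡ 3 (mod 8), (2/11) = -1.
Reciprocity: 5 ≡ 1 and 11 ≡ 3 (mod 4), so (5/11) = +(11/5).
Reduce top mod 5: now compute (1/5).
Reached (1/5) = 1. Collecting the sign flips along the way, the symbol is -1.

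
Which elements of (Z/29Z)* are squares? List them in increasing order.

Square k = 1,…,14 (k and 29−k give the same square):
1²=1, 2²=4, 3²=9, 4²=16, 5²=25, 6²≡7, 7²≡20, 8²≡6, 9²≡23, 10²≡13, 11²≡5, 12²≡28, 13²≡24, 14²≡22 (mod 29).
So the quadratic residues mod 29 are {1, 4, 5, 6, 7, 9, 13, 16, 20, 22, 23, 24, 25, 28}.

1, 4, 5, 6, 7, 9, 13, 16, 20, 22, 23, 24, 25, 28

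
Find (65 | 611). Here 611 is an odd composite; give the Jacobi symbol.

Reciprocity: 65 ≡ 1 and 611 ≡ 3 (mod 4), so (65/611) = +(611/65).
Reduce top mod 65: now compute (26/65).
Pull out 2: since 65 ≡ 1 (mod 8), (2/65) = +1.
Reciprocity: 13 ≡ 1 and 65 ≡ 1 (mod 4), so (13/65) = +(65/13).
Reduce top mod 13: now compute (0/13).
Top reduces to 0: gcd > 1, so the symbol is 0.

0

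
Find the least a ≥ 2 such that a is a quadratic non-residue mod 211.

(2/211) = −1, so 2 is the smallest positive non-residue mod 211.

2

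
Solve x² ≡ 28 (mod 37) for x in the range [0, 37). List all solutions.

18, 19

37 ≡ 1 (mod 4), so we find a root by search.
Trying successive values, 18² = 324 ≡ 28 (mod 37). The other root is 37 − 18 = 19.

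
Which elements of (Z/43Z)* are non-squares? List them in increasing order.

2,3,5,7,8,12,18,19,20,22,26,27,28,29,30,32,33,34,37,39,42

Square k = 1,…,21 (k and 43−k give the same square):
1²=1, 2²=4, 3²=9, 4²=16, 5²=25, 6²=36, 7²≡6, 8²≡21, 9²≡38, 10²≡14, 11²≡35, 12²≡15, 13²≡40, 14²≡24, 15²≡10, 16²≡41, 17²≡31, 18²≡23, 19²≡17, 20²≡13, 21²≡11 (mod 43).
The residues are {1, 4, 6, 9, 10, 11, 13, 14, 15, 16, 17, 21, 23, 24, 25, 31, 35, 36, 38, 40, 41}; the non-residues are the remaining 21 nonzero classes.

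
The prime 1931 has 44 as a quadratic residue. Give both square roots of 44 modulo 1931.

Since 1931 ≡ 3 (mod 4), a square root of 44 is 44^((1931+1)/4) = 44^483 mod 1931.
Repeated squaring: 44^2≡5, 44^4≡25, 44^8≡625, 44^16≡563, 44^32≡285, 44^64≡123, 44^128≡1612, 44^256≡1349 (mod 1931).
44^483 = 44^(256+128+64+32+2+1) ≡ 278 (mod 1931).
Check: 278² = 77284 ≡ 44 (mod 1931). The two roots are 278 and 1653.

278, 1653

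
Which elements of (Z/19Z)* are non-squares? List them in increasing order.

2, 3, 8, 10, 12, 13, 14, 15, 18

Square k = 1,…,9 (k and 19−k give the same square):
1²=1, 2²=4, 3²=9, 4²=16, 5²≡6, 6²≡17, 7²≡11, 8²≡7, 9²≡5 (mod 19).
The residues are {1, 4, 5, 6, 7, 9, 11, 16, 17}; the non-residues are the remaining 9 nonzero classes.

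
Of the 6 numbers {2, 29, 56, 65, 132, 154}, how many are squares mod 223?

5

(2/223) = +1 → QR.
(29/223) = +1 → QR.
(56/223) = +1 → QR.
(65/223) = +1 → QR.
(132/223) = +1 → QR.
(154/223) = -1 → non-residue.
Total quadratic residues among the 6: 5.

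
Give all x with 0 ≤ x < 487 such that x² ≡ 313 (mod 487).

128, 359

Since 487 ≡ 3 (mod 4), a square root of 313 is 313^((487+1)/4) = 313^122 mod 487.
Repeated squaring: 313^2≡82, 313^4≡393, 313^8≡70, 313^16≡30, 313^32≡413, 313^64≡119 (mod 487).
313^122 = 313^(64+32+16+8+2) ≡ 128 (mod 487).
Check: 128² = 16384 ≡ 313 (mod 487). The two roots are 128 and 359.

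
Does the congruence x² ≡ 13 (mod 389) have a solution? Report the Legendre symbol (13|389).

Euler's criterion: (13/389) ≡ 13^194 (mod 389).
13^2 ≡ 169 (mod 389)
13^4 ≡ 164 (mod 389)
13^8 ≡ 55 (mod 389)
13^16 ≡ 302 (mod 389)
13^32 ≡ 178 (mod 389)
13^64 ≡ 175 (mod 389)
13^128 ≡ 283 (mod 389)
13^194 = 13^(128+64+2) ≡ 1 (mod 389).
Result is 1, so (13/389) = 1.

1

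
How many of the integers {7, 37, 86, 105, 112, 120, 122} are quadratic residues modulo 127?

3

(7/127) = -1 → non-residue.
(37/127) = +1 → QR.
(86/127) = -1 → non-residue.
(105/127) = -1 → non-residue.
(112/127) = -1 → non-residue.
(120/127) = +1 → QR.
(122/127) = +1 → QR.
Total quadratic residues among the 7: 3.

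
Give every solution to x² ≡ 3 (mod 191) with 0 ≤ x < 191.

Since 191 ≡ 3 (mod 4), a square root of 3 is 3^((191+1)/4) = 3^48 mod 191.
Repeated squaring: 3^2≡9, 3^4≡81, 3^8≡67, 3^16≡96, 3^32≡48 (mod 191).
3^48 = 3^(32+16) ≡ 24 (mod 191).
Check: 24² = 576 ≡ 3 (mod 191). The two roots are 24 and 167.

24, 167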